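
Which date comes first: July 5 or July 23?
July 5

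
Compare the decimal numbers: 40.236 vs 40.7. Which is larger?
40.7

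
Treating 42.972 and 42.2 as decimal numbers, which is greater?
42.972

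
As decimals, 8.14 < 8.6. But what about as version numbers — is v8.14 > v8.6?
True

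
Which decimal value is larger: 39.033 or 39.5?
39.5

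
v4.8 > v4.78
False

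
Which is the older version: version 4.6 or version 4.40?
version 4.6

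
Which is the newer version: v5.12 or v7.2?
v7.2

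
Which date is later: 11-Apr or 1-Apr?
11-Apr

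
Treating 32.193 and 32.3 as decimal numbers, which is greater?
32.3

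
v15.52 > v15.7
True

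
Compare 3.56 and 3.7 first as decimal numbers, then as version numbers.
As decimals: 3.56 < 3.7. As versions: v3.56 > v3.7 (minor version 56 > 7).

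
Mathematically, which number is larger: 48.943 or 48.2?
48.943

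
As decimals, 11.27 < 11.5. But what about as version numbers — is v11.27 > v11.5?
True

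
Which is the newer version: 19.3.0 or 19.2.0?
19.3.0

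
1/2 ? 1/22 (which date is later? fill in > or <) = <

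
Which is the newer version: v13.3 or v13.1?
v13.3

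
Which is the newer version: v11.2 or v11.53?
v11.53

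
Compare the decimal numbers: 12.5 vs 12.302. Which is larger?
12.5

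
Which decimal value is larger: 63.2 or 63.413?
63.413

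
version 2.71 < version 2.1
False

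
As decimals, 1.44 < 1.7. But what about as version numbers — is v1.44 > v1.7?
True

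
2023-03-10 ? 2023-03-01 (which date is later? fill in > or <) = >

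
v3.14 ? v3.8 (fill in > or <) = >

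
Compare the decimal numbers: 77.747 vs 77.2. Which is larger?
77.747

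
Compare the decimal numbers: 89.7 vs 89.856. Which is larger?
89.856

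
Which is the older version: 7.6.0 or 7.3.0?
7.3.0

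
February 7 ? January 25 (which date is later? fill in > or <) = >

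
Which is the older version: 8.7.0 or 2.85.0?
2.85.0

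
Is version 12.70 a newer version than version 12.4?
Yes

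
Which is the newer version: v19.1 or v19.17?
v19.17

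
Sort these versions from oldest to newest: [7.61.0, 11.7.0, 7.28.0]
[7.28.0, 7.61.0, 11.7.0]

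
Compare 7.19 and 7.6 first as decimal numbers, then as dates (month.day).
As decimals: 7.19 < 7.6. As dates: 7/19 is later than 7/6 (day 19 > day 6).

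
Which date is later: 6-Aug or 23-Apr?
6-Aug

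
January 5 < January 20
True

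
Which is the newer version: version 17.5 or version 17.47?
version 17.47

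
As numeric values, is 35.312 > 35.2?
True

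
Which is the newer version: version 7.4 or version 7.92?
version 7.92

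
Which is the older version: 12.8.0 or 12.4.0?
12.4.0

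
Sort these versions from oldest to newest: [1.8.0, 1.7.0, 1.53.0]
[1.7.0, 1.8.0, 1.53.0]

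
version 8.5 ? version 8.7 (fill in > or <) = <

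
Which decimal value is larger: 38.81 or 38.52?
38.81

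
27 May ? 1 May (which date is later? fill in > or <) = >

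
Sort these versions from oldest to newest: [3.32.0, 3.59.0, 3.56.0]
[3.32.0, 3.56.0, 3.59.0]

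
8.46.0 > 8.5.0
True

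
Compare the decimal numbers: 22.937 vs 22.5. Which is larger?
22.937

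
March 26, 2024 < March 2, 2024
False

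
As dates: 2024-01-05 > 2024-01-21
False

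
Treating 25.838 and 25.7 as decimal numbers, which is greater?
25.838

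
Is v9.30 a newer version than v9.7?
Yes. Version numbers are compared segment by segment as integers, not as decimals: minor version 30 > 7, so v9.30 > v9.7 (even though the decimal 9.30 < 9.7).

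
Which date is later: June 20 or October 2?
October 2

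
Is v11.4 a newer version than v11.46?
No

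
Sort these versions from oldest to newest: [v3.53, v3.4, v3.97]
[v3.4, v3.53, v3.97]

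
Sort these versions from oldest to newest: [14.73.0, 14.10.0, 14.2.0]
[14.2.0, 14.10.0, 14.73.0]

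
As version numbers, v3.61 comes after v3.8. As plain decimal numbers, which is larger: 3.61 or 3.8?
3.8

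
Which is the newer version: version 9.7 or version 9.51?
version 9.51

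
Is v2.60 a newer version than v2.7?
Yes. Version numbers are compared segment by segment as integers, not as decimals: minor version 60 > 7, so v2.60 > v2.7 (even though the decimal 2.60 < 2.7).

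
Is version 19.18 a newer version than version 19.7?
Yes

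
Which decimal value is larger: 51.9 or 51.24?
51.9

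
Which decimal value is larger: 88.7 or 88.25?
88.7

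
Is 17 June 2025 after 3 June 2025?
Yes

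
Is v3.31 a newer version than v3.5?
Yes. Version numbers are compared segment by segment as integers, not as decimals: minor version 31 > 5, so v3.31 > v3.5 (even though the decimal 3.31 < 3.5).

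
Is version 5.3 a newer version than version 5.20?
No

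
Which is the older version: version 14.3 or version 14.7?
version 14.3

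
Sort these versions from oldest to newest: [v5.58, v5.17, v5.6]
[v5.6, v5.17, v5.58]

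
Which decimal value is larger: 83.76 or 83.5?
83.76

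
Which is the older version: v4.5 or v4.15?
v4.5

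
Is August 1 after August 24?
No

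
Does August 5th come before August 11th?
Yes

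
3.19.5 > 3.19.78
False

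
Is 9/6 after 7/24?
Yes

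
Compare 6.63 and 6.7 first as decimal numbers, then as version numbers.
As decimals: 6.63 < 6.7. As versions: v6.63 > v6.7 (minor version 63 > 7).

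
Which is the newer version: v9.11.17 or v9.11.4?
v9.11.17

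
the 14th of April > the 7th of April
True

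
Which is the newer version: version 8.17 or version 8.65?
version 8.65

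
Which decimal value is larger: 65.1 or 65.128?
65.128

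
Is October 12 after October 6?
Yes. Day 12 comes after day 6 in October — this is a date comparison, not a decimal one (the decimal 10.12 would be smaller than 10.6).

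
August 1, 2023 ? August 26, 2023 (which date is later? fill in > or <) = <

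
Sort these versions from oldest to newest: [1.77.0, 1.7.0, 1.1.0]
[1.1.0, 1.7.0, 1.77.0]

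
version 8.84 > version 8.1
True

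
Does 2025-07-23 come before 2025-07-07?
No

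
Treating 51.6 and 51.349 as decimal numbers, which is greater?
51.6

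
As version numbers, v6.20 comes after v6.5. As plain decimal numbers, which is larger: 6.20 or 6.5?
6.5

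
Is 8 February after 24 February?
No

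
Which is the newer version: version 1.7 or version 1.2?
version 1.7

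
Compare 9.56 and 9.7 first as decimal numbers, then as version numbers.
As decimals: 9.56 < 9.7. As versions: v9.56 > v9.7 (minor version 56 > 7).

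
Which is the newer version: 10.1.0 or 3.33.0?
10.1.0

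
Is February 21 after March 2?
No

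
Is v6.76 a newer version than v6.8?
Yes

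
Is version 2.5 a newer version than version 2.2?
Yes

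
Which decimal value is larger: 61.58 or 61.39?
61.58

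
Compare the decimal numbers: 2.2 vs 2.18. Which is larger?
2.2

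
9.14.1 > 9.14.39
False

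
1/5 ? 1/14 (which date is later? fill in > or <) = <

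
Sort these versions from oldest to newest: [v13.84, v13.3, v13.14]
[v13.3, v13.14, v13.84]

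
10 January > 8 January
True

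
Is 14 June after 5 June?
Yes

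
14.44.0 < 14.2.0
False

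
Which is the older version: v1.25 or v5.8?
v1.25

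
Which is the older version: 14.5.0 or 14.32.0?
14.5.0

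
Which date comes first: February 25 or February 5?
February 5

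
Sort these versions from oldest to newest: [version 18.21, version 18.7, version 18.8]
[version 18.7, version 18.8, version 18.21]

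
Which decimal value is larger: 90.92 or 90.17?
90.92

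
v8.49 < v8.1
False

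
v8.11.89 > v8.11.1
True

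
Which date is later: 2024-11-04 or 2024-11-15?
2024-11-15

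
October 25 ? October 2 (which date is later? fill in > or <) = >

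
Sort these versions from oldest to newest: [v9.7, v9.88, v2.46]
[v2.46, v9.7, v9.88]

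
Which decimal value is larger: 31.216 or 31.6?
31.6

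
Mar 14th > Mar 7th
True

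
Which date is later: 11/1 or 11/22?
11/22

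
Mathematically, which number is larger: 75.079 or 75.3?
75.3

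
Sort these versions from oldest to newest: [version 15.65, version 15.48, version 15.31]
[version 15.31, version 15.48, version 15.65]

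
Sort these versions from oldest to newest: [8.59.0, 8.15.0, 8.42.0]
[8.15.0, 8.42.0, 8.59.0]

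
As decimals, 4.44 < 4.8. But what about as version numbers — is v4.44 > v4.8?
True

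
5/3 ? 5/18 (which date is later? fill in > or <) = <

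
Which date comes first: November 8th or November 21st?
November 8th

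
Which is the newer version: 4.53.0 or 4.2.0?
4.53.0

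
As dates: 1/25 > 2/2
False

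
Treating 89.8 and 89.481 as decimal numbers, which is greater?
89.8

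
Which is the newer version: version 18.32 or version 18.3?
version 18.32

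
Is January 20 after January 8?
Yes. Day 20 comes after day 8 in January — this is a date comparison, not a decimal one (the decimal 1.20 would be smaller than 1.8).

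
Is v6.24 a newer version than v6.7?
Yes. Version numbers are compared segment by segment as integers, not as decimals: minor version 24 > 7, so v6.24 > v6.7 (even though the decimal 6.24 < 6.7).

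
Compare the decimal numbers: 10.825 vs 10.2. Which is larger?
10.825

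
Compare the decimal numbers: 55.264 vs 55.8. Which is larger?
55.8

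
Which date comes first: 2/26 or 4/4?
2/26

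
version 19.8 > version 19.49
False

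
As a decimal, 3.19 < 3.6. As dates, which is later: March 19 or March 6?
March 19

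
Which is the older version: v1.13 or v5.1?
v1.13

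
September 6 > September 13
False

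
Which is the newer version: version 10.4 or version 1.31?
version 10.4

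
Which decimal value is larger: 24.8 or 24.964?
24.964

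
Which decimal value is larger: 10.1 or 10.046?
10.1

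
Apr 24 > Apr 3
True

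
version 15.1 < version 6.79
False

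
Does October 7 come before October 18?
Yes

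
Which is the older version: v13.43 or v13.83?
v13.43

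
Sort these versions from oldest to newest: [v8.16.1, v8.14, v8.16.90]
[v8.14, v8.16.1, v8.16.90]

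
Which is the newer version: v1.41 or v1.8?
v1.41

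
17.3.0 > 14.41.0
True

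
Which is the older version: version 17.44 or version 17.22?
version 17.22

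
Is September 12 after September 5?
Yes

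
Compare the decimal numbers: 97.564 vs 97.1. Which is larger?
97.564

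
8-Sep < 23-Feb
False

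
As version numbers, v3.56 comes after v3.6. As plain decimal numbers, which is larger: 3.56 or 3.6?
3.6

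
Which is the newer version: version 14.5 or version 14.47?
version 14.47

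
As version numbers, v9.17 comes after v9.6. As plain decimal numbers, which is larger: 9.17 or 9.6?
9.6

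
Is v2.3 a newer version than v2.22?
No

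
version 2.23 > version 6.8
False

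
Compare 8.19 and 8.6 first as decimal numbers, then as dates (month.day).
As decimals: 8.19 < 8.6. As dates: 8/19 is later than 8/6 (day 19 > day 6).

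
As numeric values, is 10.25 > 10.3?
False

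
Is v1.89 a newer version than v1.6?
Yes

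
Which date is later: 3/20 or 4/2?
4/2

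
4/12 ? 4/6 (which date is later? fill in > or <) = >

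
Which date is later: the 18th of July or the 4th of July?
the 18th of July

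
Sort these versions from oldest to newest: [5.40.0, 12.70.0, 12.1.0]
[5.40.0, 12.1.0, 12.70.0]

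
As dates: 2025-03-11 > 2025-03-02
True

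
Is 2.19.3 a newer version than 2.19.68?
No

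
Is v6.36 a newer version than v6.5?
Yes. Version numbers are compared segment by segment as integers, not as decimals: minor version 36 > 5, so v6.36 > v6.5 (even though the decimal 6.36 < 6.5).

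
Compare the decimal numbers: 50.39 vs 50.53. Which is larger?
50.53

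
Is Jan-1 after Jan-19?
No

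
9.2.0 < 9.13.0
True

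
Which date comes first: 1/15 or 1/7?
1/7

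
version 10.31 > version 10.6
True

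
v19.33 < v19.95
True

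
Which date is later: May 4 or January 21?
May 4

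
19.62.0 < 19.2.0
False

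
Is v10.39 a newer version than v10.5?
Yes. Version numbers are compared segment by segment as integers, not as decimals: minor version 39 > 5, so v10.39 > v10.5 (even though the decimal 10.39 < 10.5).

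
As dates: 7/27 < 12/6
True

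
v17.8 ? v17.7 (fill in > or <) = >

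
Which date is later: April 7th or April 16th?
April 16th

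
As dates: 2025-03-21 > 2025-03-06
True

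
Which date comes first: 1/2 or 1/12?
1/2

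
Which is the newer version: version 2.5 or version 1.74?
version 2.5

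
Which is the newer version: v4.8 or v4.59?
v4.59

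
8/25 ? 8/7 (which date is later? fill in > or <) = >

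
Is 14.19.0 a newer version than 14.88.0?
No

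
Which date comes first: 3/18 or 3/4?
3/4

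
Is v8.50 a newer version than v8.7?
Yes. Version numbers are compared segment by segment as integers, not as decimals: minor version 50 > 7, so v8.50 > v8.7 (even though the decimal 8.50 < 8.7).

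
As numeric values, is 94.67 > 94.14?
True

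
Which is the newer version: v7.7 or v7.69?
v7.69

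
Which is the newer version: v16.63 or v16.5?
v16.63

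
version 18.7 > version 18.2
True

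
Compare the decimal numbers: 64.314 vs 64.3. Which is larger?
64.314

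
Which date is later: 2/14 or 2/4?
2/14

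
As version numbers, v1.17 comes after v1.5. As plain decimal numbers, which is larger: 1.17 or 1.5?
1.5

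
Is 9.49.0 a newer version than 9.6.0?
Yes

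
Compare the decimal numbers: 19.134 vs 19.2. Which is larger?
19.2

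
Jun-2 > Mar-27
True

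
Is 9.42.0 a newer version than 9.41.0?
Yes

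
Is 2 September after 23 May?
Yes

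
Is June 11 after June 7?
Yes. Day 11 comes after day 7 in June — this is a date comparison, not a decimal one (the decimal 6.11 would be smaller than 6.7).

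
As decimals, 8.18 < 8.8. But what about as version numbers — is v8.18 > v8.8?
True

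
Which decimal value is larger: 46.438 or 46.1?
46.438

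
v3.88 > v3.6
True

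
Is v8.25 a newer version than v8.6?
Yes. Version numbers are compared segment by segment as integers, not as decimals: minor version 25 > 6, so v8.25 > v8.6 (even though the decimal 8.25 < 8.6).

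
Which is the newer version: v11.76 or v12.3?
v12.3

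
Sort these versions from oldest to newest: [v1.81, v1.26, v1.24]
[v1.24, v1.26, v1.81]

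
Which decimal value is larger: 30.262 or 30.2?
30.262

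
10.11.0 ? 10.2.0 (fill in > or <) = >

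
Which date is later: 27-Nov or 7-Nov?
27-Nov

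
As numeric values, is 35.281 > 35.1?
True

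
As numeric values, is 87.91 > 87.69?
True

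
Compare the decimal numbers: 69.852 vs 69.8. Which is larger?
69.852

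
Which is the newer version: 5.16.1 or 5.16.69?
5.16.69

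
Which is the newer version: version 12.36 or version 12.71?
version 12.71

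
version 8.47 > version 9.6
False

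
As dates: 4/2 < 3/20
False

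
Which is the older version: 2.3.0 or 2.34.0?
2.3.0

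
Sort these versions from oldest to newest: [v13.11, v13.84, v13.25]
[v13.11, v13.25, v13.84]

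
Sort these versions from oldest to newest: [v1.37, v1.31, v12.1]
[v1.31, v1.37, v12.1]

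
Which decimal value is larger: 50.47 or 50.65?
50.65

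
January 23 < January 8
False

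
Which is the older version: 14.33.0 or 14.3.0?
14.3.0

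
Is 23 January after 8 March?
No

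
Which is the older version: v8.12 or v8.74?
v8.12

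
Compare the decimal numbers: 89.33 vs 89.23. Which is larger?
89.33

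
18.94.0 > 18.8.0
True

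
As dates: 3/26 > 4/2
False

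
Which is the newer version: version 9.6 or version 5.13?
version 9.6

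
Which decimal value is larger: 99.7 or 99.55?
99.7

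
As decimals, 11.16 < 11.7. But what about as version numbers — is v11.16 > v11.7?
True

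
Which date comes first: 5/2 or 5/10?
5/2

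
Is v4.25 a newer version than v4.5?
Yes. Version numbers are compared segment by segment as integers, not as decimals: minor version 25 > 5, so v4.25 > v4.5 (even though the decimal 4.25 < 4.5).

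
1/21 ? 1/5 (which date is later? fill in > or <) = >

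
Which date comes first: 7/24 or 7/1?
7/1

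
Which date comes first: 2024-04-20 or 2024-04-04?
2024-04-04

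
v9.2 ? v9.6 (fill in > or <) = <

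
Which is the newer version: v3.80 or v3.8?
v3.80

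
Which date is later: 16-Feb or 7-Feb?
16-Feb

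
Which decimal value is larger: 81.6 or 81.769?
81.769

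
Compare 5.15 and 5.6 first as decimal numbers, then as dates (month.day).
As decimals: 5.15 < 5.6. As dates: 5/15 is later than 5/6 (day 15 > day 6).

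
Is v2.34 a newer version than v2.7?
Yes. Version numbers are compared segment by segment as integers, not as decimals: minor version 34 > 7, so v2.34 > v2.7 (even though the decimal 2.34 < 2.7).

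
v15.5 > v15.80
False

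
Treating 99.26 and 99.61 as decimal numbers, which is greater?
99.61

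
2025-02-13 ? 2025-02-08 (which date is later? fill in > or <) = >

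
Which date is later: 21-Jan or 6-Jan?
21-Jan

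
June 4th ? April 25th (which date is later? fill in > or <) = >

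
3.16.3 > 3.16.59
False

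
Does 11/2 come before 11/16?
Yes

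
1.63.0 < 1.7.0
False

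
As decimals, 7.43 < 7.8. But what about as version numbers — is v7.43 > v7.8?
True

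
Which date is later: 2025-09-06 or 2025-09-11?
2025-09-11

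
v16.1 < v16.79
True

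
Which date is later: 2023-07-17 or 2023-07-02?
2023-07-17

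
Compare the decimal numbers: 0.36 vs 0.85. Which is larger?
0.85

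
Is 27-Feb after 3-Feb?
Yes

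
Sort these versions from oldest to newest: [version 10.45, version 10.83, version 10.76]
[version 10.45, version 10.76, version 10.83]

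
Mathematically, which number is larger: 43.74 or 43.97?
43.97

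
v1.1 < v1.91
True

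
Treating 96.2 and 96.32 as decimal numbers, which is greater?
96.32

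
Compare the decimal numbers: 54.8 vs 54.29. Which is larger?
54.8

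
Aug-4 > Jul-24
True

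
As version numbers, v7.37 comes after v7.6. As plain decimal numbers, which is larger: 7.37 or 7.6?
7.6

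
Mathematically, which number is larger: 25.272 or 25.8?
25.8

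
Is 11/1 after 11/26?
No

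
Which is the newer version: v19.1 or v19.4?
v19.4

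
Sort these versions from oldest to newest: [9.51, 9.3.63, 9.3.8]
[9.3.8, 9.3.63, 9.51]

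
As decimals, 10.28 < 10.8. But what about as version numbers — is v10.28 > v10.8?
True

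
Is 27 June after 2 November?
No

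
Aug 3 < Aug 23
True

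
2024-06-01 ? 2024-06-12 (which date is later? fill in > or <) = <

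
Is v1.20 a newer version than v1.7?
Yes. Version numbers are compared segment by segment as integers, not as decimals: minor version 20 > 7, so v1.20 > v1.7 (even though the decimal 1.20 < 1.7).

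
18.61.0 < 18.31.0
False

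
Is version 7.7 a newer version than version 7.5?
Yes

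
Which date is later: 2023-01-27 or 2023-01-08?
2023-01-27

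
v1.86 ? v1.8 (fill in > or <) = >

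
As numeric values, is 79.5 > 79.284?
True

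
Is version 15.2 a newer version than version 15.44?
No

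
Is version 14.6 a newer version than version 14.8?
No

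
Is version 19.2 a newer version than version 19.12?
No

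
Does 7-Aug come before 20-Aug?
Yes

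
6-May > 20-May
False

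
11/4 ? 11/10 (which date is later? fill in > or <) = <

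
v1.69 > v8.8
False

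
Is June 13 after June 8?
Yes. Day 13 comes after day 8 in June — this is a date comparison, not a decimal one (the decimal 6.13 would be smaller than 6.8).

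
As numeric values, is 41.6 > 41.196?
True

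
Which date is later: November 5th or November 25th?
November 25th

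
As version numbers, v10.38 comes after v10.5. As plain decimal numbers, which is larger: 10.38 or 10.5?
10.5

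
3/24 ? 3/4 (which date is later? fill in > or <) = >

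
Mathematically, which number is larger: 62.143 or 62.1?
62.143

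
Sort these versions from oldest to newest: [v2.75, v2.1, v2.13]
[v2.1, v2.13, v2.75]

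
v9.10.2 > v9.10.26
False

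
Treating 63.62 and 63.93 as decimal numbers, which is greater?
63.93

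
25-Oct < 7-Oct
False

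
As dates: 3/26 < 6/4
True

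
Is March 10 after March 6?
Yes. Day 10 comes after day 6 in March — this is a date comparison, not a decimal one (the decimal 3.10 would be smaller than 3.6).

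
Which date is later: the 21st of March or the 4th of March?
the 21st of March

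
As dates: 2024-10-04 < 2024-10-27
True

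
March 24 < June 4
True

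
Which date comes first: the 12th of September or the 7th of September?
the 7th of September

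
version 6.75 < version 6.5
False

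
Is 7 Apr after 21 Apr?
No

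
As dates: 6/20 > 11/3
False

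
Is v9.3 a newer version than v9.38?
No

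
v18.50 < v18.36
False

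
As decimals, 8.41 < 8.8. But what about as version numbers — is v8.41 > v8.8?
True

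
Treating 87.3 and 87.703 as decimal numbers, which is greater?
87.703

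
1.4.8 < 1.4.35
True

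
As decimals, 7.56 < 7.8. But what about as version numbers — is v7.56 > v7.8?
True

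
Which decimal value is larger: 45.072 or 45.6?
45.6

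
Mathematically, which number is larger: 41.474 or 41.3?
41.474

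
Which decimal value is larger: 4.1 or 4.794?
4.794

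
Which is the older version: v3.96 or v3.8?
v3.8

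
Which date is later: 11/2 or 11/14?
11/14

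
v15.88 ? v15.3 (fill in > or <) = >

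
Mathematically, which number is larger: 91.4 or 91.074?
91.4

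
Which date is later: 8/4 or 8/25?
8/25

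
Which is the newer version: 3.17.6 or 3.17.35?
3.17.35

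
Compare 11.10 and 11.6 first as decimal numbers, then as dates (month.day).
As decimals: 11.10 < 11.6. As dates: 11/10 is later than 11/6 (day 10 > day 6).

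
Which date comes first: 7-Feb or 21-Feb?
7-Feb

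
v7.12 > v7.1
True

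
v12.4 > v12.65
False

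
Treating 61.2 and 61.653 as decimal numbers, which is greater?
61.653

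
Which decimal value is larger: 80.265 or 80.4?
80.4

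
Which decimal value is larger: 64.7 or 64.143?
64.7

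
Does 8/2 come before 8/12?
Yes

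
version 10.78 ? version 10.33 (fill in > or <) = >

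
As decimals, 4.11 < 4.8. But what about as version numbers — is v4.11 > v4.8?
True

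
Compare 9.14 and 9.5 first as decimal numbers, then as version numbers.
As decimals: 9.14 < 9.5. As versions: v9.14 > v9.5 (minor version 14 > 5).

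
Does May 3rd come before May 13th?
Yes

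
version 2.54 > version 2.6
True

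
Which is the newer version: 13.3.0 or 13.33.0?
13.33.0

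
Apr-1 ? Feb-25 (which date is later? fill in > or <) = >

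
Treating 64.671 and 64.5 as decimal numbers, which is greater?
64.671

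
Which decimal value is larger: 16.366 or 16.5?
16.5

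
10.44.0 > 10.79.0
False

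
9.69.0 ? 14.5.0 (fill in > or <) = <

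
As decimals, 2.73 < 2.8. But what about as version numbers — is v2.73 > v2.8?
True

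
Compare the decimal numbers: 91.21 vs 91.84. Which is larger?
91.84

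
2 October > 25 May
True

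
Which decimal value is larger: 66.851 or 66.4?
66.851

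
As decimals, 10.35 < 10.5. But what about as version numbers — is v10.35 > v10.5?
True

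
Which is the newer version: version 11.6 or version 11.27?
version 11.27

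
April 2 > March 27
True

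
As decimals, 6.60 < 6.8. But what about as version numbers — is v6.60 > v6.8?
True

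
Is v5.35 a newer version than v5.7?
Yes. Version numbers are compared segment by segment as integers, not as decimals: minor version 35 > 7, so v5.35 > v5.7 (even though the decimal 5.35 < 5.7).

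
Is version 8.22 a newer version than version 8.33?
No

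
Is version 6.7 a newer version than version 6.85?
No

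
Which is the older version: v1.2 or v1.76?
v1.2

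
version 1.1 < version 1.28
True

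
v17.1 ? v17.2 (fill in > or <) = <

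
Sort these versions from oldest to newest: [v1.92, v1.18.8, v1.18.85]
[v1.18.8, v1.18.85, v1.92]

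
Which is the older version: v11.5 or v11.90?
v11.5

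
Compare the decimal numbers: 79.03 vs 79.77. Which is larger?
79.77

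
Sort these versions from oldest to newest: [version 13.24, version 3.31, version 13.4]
[version 3.31, version 13.4, version 13.24]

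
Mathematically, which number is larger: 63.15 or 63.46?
63.46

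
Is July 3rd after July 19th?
No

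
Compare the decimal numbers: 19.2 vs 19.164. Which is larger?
19.2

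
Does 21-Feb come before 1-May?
Yes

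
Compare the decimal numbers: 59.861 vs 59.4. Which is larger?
59.861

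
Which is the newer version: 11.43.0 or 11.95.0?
11.95.0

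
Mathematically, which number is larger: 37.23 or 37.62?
37.62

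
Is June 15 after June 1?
Yes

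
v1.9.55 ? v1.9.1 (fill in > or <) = >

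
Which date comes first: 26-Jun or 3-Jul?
26-Jun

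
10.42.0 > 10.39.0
True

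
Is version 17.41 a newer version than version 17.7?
Yes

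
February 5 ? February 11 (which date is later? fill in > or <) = <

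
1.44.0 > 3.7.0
False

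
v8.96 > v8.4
True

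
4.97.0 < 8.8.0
True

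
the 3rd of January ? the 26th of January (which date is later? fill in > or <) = <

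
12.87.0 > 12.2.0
True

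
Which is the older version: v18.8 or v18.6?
v18.6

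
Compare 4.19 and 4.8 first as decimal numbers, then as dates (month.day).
As decimals: 4.19 < 4.8. As dates: 4/19 is later than 4/8 (day 19 > day 8).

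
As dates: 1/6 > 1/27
False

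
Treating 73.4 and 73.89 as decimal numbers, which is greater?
73.89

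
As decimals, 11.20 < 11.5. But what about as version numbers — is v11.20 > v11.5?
True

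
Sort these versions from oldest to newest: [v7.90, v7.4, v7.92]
[v7.4, v7.90, v7.92]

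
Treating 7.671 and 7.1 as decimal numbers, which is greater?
7.671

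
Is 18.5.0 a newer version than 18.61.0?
No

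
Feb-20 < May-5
True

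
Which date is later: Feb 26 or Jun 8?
Jun 8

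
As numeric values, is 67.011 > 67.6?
False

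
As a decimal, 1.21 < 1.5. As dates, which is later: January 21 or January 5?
January 21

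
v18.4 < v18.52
True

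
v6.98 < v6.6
False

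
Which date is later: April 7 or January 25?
April 7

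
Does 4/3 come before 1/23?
No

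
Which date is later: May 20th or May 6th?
May 20th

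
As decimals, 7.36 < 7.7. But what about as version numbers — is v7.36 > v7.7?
True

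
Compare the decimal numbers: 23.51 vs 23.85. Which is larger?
23.85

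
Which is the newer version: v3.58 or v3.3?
v3.58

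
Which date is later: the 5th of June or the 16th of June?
the 16th of June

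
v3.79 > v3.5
True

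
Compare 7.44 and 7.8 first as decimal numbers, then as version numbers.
As decimals: 7.44 < 7.8. As versions: v7.44 > v7.8 (minor version 44 > 8).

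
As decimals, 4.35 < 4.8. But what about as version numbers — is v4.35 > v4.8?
True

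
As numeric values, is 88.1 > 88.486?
False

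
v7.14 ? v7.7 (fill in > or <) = >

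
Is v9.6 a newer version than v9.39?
No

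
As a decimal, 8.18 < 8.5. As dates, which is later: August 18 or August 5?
August 18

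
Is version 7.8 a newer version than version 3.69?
Yes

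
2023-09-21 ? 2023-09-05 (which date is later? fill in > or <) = >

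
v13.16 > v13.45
False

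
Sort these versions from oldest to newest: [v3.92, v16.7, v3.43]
[v3.43, v3.92, v16.7]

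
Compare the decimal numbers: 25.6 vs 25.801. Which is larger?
25.801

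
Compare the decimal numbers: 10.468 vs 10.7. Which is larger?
10.7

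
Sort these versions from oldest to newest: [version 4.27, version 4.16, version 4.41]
[version 4.16, version 4.27, version 4.41]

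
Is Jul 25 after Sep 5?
No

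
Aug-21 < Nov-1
True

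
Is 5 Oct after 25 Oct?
No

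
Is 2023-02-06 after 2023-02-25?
No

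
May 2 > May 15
False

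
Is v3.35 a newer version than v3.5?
Yes. Version numbers are compared segment by segment as integers, not as decimals: minor version 35 > 5, so v3.35 > v3.5 (even though the decimal 3.35 < 3.5).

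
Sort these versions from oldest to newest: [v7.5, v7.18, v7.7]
[v7.5, v7.7, v7.18]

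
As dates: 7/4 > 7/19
False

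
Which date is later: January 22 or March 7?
March 7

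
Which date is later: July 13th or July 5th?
July 13th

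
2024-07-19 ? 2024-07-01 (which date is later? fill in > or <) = >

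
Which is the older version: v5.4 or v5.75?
v5.4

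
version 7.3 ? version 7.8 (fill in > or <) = <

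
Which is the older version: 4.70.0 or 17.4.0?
4.70.0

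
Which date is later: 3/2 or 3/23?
3/23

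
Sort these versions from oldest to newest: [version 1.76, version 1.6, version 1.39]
[version 1.6, version 1.39, version 1.76]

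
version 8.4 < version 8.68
True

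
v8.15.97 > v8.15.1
True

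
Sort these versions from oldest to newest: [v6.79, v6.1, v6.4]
[v6.1, v6.4, v6.79]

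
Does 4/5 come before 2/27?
No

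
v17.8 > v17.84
False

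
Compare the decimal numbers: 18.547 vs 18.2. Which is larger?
18.547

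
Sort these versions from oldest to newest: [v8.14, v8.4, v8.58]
[v8.4, v8.14, v8.58]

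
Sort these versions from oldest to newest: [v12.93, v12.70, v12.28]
[v12.28, v12.70, v12.93]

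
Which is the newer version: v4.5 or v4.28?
v4.28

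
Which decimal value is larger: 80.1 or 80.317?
80.317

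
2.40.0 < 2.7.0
False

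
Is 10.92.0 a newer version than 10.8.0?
Yes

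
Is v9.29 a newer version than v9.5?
Yes. Version numbers are compared segment by segment as integers, not as decimals: minor version 29 > 5, so v9.29 > v9.5 (even though the decimal 9.29 < 9.5).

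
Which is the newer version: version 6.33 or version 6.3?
version 6.33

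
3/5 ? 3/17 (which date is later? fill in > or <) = <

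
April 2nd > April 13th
False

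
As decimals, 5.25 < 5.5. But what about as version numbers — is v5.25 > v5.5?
True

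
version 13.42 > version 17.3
False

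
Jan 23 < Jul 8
True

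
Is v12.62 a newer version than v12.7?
Yes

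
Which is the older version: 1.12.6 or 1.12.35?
1.12.6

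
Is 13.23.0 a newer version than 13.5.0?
Yes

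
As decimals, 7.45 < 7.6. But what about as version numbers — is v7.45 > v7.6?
True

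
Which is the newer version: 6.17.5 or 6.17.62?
6.17.62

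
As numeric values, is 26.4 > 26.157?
True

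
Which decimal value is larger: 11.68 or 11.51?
11.68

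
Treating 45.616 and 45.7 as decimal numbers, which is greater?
45.7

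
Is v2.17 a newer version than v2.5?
Yes. Version numbers are compared segment by segment as integers, not as decimals: minor version 17 > 5, so v2.17 > v2.5 (even though the decimal 2.17 < 2.5).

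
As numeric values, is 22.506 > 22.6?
False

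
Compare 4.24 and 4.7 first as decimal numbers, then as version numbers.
As decimals: 4.24 < 4.7. As versions: v4.24 > v4.7 (minor version 24 > 7).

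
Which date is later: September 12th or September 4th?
September 12th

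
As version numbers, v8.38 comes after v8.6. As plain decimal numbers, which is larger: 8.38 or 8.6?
8.6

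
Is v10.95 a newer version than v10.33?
Yes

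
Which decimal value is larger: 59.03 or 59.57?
59.57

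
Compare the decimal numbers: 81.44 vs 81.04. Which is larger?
81.44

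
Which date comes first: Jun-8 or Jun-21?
Jun-8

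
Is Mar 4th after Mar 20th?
No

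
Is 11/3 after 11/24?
No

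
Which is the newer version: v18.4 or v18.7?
v18.7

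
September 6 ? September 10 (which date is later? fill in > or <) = <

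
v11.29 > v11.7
True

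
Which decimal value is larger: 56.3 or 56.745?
56.745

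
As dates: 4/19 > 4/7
True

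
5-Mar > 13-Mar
False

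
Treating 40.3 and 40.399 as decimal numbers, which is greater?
40.399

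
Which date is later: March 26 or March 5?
March 26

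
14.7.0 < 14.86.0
True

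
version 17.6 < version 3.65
False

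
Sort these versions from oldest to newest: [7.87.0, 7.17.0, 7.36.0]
[7.17.0, 7.36.0, 7.87.0]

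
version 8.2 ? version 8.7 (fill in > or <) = <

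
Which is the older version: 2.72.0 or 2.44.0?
2.44.0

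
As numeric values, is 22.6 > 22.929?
False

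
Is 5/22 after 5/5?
Yes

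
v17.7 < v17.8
True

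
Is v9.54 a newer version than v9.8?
Yes. Version numbers are compared segment by segment as integers, not as decimals: minor version 54 > 8, so v9.54 > v9.8 (even though the decimal 9.54 < 9.8).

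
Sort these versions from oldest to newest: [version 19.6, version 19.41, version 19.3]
[version 19.3, version 19.6, version 19.41]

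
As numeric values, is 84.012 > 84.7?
False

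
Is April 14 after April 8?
Yes. Day 14 comes after day 8 in April — this is a date comparison, not a decimal one (the decimal 4.14 would be smaller than 4.8).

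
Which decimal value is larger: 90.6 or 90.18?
90.6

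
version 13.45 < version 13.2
False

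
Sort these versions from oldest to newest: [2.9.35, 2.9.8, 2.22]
[2.9.8, 2.9.35, 2.22]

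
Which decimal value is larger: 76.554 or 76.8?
76.8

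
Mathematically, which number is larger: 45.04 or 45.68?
45.68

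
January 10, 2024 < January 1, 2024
False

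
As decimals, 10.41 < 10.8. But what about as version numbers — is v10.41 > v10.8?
True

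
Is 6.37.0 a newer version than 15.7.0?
No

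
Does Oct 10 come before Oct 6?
No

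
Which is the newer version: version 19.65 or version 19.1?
version 19.65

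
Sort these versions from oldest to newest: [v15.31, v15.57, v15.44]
[v15.31, v15.44, v15.57]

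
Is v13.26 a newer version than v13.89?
No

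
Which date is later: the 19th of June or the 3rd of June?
the 19th of June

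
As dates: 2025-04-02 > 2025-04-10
False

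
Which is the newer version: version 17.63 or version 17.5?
version 17.63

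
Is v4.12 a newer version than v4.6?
Yes. Version numbers are compared segment by segment as integers, not as decimals: minor version 12 > 6, so v4.12 > v4.6 (even though the decimal 4.12 < 4.6).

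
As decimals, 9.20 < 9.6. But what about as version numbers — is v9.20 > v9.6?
True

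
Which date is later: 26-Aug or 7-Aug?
26-Aug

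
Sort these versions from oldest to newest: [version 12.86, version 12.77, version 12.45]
[version 12.45, version 12.77, version 12.86]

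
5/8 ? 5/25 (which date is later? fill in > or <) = <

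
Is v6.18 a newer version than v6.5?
Yes. Version numbers are compared segment by segment as integers, not as decimals: minor version 18 > 5, so v6.18 > v6.5 (even though the decimal 6.18 < 6.5).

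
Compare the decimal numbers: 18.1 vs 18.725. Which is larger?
18.725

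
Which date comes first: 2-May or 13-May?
2-May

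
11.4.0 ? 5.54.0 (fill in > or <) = >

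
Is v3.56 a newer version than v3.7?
Yes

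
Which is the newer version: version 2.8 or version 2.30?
version 2.30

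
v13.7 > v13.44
False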